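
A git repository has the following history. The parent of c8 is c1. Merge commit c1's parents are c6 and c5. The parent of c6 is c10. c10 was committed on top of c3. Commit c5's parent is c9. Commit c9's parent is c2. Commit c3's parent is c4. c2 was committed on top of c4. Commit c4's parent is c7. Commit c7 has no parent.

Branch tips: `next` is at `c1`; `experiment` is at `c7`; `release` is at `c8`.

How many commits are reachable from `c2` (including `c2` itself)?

3

Walking parent pointers from c2: reachable set = {c2, c4, c7}.
That is 3 commits.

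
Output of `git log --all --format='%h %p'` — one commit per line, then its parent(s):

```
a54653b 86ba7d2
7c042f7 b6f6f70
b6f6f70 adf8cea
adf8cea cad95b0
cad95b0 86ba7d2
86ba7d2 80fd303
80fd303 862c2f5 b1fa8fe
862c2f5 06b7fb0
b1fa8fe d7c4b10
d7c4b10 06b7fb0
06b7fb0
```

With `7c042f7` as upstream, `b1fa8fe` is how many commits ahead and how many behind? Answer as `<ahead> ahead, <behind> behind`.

0 ahead, 7 behind

Reachable from b1fa8fe: {06b7fb0, b1fa8fe, d7c4b10}.
Reachable from 7c042f7: {06b7fb0, 7c042f7, 80fd303, 862c2f5, 86ba7d2, adf8cea, b1fa8fe, b6f6f70, cad95b0, d7c4b10}.
Only in b1fa8fe's history (ahead): {} — 0.
Only in 7c042f7's history (behind): {7c042f7, 80fd303, 862c2f5, 86ba7d2, adf8cea, b6f6f70, cad95b0} — 7.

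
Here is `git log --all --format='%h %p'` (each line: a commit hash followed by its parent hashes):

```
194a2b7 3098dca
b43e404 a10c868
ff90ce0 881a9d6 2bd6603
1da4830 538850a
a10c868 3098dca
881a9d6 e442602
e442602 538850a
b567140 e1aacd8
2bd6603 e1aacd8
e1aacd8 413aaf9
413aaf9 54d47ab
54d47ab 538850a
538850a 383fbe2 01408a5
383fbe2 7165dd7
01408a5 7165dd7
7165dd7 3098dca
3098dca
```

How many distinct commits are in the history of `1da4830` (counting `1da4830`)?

Walking parent pointers from 1da4830: reachable set = {01408a5, 1da4830, 3098dca, 383fbe2, 538850a, 7165dd7}.
That is 6 commits.

6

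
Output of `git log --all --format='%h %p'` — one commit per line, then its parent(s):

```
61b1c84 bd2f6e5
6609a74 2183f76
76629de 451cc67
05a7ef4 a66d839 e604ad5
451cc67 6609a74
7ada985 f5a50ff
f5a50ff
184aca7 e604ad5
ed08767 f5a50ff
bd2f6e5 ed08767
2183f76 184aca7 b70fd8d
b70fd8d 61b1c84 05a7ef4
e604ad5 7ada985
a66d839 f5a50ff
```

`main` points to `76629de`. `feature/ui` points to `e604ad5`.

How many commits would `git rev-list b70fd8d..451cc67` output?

4

Reachable from 451cc67: {05a7ef4, 184aca7, 2183f76, 451cc67, 61b1c84, 6609a74, 7ada985, a66d839, b70fd8d, bd2f6e5, e604ad5, ed08767, f5a50ff}.
Reachable from b70fd8d: {05a7ef4, 61b1c84, 7ada985, a66d839, b70fd8d, bd2f6e5, e604ad5, ed08767, f5a50ff}.
In 451cc67's history but not b70fd8d's: {184aca7, 2183f76, 451cc67, 6609a74} — 4 commits.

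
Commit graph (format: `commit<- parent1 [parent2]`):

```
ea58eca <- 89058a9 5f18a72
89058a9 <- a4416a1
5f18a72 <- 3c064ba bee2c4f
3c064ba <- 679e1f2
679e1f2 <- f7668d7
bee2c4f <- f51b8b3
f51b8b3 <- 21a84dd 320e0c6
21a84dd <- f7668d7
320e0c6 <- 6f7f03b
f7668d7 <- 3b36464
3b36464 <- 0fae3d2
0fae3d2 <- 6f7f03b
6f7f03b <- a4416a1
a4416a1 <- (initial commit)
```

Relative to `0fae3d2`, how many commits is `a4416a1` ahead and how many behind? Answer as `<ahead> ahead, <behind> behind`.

Reachable from a4416a1: {a4416a1}.
Reachable from 0fae3d2: {0fae3d2, 6f7f03b, a4416a1}.
Only in a4416a1's history (ahead): {} — 0.
Only in 0fae3d2's history (behind): {0fae3d2, 6f7f03b} — 2.

0 ahead, 2 behind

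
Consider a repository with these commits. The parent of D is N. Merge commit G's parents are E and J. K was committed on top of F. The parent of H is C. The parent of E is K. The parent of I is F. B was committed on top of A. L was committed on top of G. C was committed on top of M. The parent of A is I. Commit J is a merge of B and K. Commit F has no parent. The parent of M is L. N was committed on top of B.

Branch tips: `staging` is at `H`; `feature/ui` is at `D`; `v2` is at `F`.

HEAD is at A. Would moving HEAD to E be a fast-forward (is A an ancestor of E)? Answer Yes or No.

A fast-forward from A to E is possible iff A is an ancestor of E.
Ancestors of E: {E, F, K}.
A is not among them, so fast-forward is not possible.

No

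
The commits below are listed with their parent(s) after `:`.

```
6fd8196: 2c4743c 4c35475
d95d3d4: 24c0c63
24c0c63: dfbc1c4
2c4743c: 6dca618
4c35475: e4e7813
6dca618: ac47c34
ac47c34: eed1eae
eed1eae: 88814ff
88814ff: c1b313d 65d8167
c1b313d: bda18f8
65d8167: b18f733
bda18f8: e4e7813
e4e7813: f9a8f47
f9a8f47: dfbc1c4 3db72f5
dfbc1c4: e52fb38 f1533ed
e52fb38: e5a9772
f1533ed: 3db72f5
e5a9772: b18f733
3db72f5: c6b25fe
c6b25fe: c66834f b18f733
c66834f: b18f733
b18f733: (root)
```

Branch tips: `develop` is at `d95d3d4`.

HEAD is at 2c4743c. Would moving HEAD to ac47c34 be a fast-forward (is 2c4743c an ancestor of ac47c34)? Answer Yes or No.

A fast-forward from 2c4743c to ac47c34 is possible iff 2c4743c is an ancestor of ac47c34.
Ancestors of ac47c34: {3db72f5, 65d8167, 88814ff, ac47c34, b18f733, bda18f8, c1b313d, c66834f, c6b25fe, dfbc1c4, e4e7813, e52fb38, e5a9772, eed1eae, f1533ed, f9a8f47}.
2c4743c is not among them, so fast-forward is not possible.

No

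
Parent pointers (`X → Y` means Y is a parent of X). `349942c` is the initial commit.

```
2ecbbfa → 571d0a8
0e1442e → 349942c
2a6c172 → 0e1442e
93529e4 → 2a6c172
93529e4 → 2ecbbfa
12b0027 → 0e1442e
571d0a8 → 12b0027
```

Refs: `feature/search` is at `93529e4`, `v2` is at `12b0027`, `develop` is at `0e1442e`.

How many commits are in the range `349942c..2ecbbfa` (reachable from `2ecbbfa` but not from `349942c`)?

4

Reachable from 2ecbbfa: {0e1442e, 12b0027, 2ecbbfa, 349942c, 571d0a8}.
Reachable from 349942c: {349942c}.
In 2ecbbfa's history but not 349942c's: {0e1442e, 12b0027, 2ecbbfa, 571d0a8} — 4 commits.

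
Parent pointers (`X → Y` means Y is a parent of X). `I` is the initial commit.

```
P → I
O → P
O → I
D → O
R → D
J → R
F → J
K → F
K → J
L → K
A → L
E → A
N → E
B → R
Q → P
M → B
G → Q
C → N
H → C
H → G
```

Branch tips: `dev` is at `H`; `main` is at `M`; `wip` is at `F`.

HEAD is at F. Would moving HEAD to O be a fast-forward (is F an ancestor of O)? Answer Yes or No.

A fast-forward from F to O is possible iff F is an ancestor of O.
Ancestors of O: {I, O, P}.
F is not among them, so fast-forward is not possible.

No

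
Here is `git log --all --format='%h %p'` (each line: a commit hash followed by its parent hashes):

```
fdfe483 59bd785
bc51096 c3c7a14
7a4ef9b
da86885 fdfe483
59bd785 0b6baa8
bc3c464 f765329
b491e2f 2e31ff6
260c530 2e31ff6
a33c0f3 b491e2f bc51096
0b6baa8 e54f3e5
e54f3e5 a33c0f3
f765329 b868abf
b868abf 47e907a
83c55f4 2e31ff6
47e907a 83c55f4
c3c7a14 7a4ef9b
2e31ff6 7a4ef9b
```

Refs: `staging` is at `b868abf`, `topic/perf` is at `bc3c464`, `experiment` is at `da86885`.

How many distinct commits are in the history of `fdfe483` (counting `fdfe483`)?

Walking parent pointers from fdfe483: reachable set = {0b6baa8, 2e31ff6, 59bd785, 7a4ef9b, a33c0f3, b491e2f, bc51096, c3c7a14, e54f3e5, fdfe483}.
That is 10 commits.

10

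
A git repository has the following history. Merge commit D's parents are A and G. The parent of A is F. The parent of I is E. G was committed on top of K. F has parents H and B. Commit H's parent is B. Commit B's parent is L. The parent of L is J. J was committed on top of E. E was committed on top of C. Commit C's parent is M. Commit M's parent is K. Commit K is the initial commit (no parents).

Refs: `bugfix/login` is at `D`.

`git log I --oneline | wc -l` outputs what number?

5

Walking parent pointers from I: reachable set = {C, E, I, K, M}.
That is 5 commits.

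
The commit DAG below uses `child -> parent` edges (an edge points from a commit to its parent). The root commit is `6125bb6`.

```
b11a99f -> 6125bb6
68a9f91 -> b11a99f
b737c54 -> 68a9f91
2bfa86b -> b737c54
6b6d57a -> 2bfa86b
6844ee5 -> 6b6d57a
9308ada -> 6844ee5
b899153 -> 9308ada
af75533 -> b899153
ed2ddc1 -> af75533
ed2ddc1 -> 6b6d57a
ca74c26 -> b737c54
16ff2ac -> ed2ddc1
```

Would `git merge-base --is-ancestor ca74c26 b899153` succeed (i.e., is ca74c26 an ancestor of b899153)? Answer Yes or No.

Ancestors of b899153: {2bfa86b, 6125bb6, 6844ee5, 68a9f91, 6b6d57a, 9308ada, b11a99f, b737c54, b899153}.
ca74c26 is not in that set, so it is not an ancestor of b899153.

No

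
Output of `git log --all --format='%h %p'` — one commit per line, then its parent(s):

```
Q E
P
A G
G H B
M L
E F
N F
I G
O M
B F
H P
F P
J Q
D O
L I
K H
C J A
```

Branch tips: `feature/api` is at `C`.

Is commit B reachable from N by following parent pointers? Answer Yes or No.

No

Ancestors of N: {F, N, P}.
B is not in that set, so it is not an ancestor of N.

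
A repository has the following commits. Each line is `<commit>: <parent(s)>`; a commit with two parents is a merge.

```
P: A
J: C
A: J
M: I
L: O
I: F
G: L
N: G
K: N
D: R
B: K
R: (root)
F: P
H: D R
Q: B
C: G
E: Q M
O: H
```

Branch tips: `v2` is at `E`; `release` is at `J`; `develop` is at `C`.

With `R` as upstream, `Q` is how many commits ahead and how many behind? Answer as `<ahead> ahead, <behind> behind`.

9 ahead, 0 behind

Reachable from Q: {B, D, G, H, K, L, N, O, Q, R}.
Reachable from R: {R}.
Only in Q's history (ahead): {B, D, G, H, K, L, N, O, Q} — 9.
Only in R's history (behind): {} — 0.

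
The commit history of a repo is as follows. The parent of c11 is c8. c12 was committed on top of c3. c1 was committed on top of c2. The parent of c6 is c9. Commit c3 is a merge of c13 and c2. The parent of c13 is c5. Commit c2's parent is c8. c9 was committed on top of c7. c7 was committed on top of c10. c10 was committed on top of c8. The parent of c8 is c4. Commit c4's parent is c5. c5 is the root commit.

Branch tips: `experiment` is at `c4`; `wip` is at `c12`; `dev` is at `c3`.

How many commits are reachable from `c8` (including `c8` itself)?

Walking parent pointers from c8: reachable set = {c4, c5, c8}.
That is 3 commits.

3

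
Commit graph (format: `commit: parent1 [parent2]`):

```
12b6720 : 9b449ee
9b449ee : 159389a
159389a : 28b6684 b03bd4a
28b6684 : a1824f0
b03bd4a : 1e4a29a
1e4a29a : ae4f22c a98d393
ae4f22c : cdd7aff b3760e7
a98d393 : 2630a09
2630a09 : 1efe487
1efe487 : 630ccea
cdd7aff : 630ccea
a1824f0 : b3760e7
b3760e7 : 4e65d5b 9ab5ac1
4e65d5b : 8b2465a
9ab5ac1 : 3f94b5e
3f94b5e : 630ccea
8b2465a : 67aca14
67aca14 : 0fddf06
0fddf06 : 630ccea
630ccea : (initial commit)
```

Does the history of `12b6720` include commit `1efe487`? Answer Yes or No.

Ancestors of 12b6720 (commits reachable by following parents): {0fddf06, 12b6720, 159389a, 1e4a29a, 1efe487, 2630a09, 28b6684, 3f94b5e, 4e65d5b, 630ccea, 67aca14, 8b2465a, 9ab5ac1, 9b449ee, a1824f0, a98d393, ae4f22c, b03bd4a, b3760e7, cdd7aff}.
1efe487 is in that set, so it is an ancestor of 12b6720.

Yes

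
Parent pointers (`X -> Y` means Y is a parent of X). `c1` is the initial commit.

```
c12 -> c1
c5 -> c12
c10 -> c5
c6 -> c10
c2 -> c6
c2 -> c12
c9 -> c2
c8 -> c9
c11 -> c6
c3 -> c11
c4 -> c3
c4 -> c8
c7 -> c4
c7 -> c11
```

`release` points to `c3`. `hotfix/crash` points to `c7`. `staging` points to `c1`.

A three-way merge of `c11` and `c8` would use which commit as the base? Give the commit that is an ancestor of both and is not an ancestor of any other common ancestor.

Ancestors of c11: {c1, c10, c11, c12, c5, c6}.
Ancestors of c8: {c1, c10, c12, c2, c5, c6, c8, c9}.
Common ancestors: {c1, c10, c12, c5, c6}.
Among these, c6 is not an ancestor of any other common ancestor — it is the merge base.

c6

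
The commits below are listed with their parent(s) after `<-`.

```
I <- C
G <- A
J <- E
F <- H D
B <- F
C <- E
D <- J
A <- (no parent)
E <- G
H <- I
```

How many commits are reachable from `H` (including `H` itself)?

Walking parent pointers from H: reachable set = {A, C, E, G, H, I}.
That is 6 commits.

6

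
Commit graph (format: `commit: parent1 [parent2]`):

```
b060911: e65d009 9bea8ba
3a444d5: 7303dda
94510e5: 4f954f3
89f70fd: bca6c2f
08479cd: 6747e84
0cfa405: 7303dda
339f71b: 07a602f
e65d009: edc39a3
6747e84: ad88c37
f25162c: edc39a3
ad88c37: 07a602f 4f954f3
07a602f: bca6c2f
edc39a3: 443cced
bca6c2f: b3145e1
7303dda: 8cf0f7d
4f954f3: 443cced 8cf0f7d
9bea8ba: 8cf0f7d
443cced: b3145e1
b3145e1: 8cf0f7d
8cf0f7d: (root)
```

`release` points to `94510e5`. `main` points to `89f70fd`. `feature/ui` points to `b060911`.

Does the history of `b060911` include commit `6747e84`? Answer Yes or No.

Ancestors of b060911: {443cced, 8cf0f7d, 9bea8ba, b060911, b3145e1, e65d009, edc39a3}.
6747e84 is not in that set, so it is not an ancestor of b060911.

No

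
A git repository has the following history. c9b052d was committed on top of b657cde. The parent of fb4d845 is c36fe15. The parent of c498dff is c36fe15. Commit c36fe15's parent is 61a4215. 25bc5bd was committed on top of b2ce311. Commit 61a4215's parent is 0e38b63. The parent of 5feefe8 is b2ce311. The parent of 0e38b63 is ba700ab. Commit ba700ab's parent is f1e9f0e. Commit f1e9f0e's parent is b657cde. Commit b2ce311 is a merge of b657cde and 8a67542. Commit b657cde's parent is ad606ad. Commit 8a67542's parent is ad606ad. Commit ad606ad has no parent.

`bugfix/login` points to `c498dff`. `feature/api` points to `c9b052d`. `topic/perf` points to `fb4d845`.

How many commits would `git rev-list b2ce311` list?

4

Walking parent pointers from b2ce311: reachable set = {8a67542, ad606ad, b2ce311, b657cde}.
That is 4 commits.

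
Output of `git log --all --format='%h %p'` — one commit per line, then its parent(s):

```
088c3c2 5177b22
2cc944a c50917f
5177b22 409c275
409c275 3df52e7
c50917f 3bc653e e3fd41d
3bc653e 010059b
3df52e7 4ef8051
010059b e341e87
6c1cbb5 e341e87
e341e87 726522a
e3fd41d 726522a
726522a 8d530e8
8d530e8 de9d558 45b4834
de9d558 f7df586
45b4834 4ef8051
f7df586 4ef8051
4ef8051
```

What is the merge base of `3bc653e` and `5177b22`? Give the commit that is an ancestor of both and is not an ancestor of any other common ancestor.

Ancestors of 3bc653e: {010059b, 3bc653e, 45b4834, 4ef8051, 726522a, 8d530e8, de9d558, e341e87, f7df586}.
Ancestors of 5177b22: {3df52e7, 409c275, 4ef8051, 5177b22}.
Common ancestors: {4ef8051}.
The only common ancestor is 4ef8051, so it is the merge base.

4ef8051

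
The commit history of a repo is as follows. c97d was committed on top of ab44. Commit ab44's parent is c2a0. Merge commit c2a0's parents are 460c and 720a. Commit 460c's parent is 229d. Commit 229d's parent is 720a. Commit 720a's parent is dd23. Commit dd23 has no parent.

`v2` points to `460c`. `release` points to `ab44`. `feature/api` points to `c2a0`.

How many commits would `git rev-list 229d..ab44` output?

Reachable from ab44: {229d, 460c, 720a, ab44, c2a0, dd23}.
Reachable from 229d: {229d, 720a, dd23}.
In ab44's history but not 229d's: {460c, ab44, c2a0} — 3 commits.

3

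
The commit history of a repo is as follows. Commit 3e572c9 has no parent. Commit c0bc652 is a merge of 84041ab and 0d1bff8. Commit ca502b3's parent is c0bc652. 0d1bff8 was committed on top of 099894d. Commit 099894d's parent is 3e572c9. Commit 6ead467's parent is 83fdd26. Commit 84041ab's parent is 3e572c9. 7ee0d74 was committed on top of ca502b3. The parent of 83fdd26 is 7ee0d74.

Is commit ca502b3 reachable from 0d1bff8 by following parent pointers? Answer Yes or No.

Ancestors of 0d1bff8: {099894d, 0d1bff8, 3e572c9}.
ca502b3 is not in that set, so it is not an ancestor of 0d1bff8.

No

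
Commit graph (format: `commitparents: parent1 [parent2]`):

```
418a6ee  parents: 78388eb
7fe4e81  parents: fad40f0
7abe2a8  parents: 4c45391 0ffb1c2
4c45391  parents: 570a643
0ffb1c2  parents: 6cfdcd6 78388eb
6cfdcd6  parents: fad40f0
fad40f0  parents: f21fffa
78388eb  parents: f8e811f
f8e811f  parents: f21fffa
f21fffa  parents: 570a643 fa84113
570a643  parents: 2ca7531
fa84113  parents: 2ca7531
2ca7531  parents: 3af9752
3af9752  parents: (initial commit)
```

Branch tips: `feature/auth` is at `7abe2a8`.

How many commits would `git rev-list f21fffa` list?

5

Walking parent pointers from f21fffa: reachable set = {2ca7531, 3af9752, 570a643, f21fffa, fa84113}.
That is 5 commits.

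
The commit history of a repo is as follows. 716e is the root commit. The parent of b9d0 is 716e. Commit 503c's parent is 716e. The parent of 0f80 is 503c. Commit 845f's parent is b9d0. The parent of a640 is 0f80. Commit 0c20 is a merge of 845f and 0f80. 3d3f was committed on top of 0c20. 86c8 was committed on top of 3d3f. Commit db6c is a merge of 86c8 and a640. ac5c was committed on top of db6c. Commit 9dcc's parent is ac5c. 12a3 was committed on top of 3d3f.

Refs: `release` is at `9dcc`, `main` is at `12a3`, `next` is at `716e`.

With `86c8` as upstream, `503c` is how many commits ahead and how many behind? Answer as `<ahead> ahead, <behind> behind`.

Reachable from 503c: {503c, 716e}.
Reachable from 86c8: {0c20, 0f80, 3d3f, 503c, 716e, 845f, 86c8, b9d0}.
Only in 503c's history (ahead): {} — 0.
Only in 86c8's history (behind): {0c20, 0f80, 3d3f, 845f, 86c8, b9d0} — 6.

0 ahead, 6 behind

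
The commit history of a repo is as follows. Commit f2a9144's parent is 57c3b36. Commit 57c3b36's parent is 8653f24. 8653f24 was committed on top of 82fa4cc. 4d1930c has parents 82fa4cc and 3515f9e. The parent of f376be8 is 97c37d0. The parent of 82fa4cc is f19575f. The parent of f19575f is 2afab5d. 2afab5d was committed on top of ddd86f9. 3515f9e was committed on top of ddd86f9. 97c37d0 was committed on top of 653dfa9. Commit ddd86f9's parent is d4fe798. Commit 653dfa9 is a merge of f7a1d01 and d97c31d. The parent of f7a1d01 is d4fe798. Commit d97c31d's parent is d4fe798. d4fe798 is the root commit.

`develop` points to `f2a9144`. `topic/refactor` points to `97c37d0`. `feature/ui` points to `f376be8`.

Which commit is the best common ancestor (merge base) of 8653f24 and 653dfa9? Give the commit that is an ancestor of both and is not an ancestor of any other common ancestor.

Ancestors of 8653f24: {2afab5d, 82fa4cc, 8653f24, d4fe798, ddd86f9, f19575f}.
Ancestors of 653dfa9: {653dfa9, d4fe798, d97c31d, f7a1d01}.
Common ancestors: {d4fe798}.
The only common ancestor is d4fe798, so it is the merge base.

d4fe798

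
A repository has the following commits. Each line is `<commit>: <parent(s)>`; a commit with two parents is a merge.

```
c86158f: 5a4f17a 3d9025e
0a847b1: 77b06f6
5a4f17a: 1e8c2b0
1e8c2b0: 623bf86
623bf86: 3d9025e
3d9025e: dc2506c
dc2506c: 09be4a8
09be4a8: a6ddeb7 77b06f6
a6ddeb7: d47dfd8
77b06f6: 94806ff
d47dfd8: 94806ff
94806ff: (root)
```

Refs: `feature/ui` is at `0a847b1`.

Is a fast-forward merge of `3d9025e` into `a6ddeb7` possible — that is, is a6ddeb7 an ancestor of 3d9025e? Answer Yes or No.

Yes

A fast-forward from a6ddeb7 to 3d9025e is possible iff a6ddeb7 is an ancestor of 3d9025e.
Ancestors of 3d9025e: {09be4a8, 3d9025e, 77b06f6, 94806ff, a6ddeb7, d47dfd8, dc2506c}.
a6ddeb7 is among them, so fast-forward is possible.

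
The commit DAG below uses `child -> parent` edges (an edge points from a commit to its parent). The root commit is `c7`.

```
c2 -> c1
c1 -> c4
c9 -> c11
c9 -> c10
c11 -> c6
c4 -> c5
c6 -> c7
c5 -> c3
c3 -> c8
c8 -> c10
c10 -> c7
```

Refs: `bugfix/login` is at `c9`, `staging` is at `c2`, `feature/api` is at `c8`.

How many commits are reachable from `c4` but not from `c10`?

Reachable from c4: {c10, c3, c4, c5, c7, c8}.
Reachable from c10: {c10, c7}.
In c4's history but not c10's: {c3, c4, c5, c8} — 4 commits.

4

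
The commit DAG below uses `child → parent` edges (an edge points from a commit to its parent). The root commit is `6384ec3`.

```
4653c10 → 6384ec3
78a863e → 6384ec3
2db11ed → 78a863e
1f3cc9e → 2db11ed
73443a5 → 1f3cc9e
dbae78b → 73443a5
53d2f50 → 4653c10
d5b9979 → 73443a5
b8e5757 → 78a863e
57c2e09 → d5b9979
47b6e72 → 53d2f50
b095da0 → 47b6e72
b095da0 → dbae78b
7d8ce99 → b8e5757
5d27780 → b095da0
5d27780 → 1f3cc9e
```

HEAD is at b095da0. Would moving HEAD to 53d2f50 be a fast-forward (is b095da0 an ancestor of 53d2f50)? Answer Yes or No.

A fast-forward from b095da0 to 53d2f50 is possible iff b095da0 is an ancestor of 53d2f50.
Ancestors of 53d2f50: {4653c10, 53d2f50, 6384ec3}.
b095da0 is not among them, so fast-forward is not possible.

No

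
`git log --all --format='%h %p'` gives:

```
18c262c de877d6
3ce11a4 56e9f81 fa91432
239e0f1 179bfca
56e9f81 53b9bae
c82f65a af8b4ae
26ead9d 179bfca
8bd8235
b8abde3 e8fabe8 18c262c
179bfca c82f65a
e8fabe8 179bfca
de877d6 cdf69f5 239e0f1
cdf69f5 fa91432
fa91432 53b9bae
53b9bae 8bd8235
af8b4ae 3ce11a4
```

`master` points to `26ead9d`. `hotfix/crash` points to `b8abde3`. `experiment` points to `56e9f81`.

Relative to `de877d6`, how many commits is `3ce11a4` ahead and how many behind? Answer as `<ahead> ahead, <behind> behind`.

0 ahead, 6 behind

Reachable from 3ce11a4: {3ce11a4, 53b9bae, 56e9f81, 8bd8235, fa91432}.
Reachable from de877d6: {179bfca, 239e0f1, 3ce11a4, 53b9bae, 56e9f81, 8bd8235, af8b4ae, c82f65a, cdf69f5, de877d6, fa91432}.
Only in 3ce11a4's history (ahead): {} — 0.
Only in de877d6's history (behind): {179bfca, 239e0f1, af8b4ae, c82f65a, cdf69f5, de877d6} — 6.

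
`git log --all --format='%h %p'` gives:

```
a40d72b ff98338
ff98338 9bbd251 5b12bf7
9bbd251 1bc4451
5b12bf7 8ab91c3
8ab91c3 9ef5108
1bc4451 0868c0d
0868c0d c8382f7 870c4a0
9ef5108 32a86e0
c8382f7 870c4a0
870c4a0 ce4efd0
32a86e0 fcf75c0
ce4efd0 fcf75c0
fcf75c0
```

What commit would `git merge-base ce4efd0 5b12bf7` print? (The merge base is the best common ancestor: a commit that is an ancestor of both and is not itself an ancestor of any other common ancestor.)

Ancestors of ce4efd0: {ce4efd0, fcf75c0}.
Ancestors of 5b12bf7: {32a86e0, 5b12bf7, 8ab91c3, 9ef5108, fcf75c0}.
Common ancestors: {fcf75c0}.
The only common ancestor is fcf75c0, so it is the merge base.

fcf75c0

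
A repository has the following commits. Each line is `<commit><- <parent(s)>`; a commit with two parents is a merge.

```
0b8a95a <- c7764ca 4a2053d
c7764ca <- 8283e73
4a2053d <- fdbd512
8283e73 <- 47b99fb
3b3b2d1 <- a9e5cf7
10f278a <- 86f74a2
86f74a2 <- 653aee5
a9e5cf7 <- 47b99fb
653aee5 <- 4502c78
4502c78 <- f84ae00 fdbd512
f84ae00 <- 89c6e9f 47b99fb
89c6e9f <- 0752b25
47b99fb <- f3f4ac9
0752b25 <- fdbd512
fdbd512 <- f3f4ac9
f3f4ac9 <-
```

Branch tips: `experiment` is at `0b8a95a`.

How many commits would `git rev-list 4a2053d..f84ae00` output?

Reachable from f84ae00: {0752b25, 47b99fb, 89c6e9f, f3f4ac9, f84ae00, fdbd512}.
Reachable from 4a2053d: {4a2053d, f3f4ac9, fdbd512}.
In f84ae00's history but not 4a2053d's: {0752b25, 47b99fb, 89c6e9f, f84ae00} — 4 commits.

4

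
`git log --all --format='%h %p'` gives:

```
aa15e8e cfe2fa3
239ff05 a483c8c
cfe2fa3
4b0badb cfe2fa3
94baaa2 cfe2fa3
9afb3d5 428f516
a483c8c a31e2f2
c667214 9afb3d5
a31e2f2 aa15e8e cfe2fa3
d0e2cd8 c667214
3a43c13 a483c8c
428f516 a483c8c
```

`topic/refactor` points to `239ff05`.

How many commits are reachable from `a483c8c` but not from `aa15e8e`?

2

Reachable from a483c8c: {a31e2f2, a483c8c, aa15e8e, cfe2fa3}.
Reachable from aa15e8e: {aa15e8e, cfe2fa3}.
In a483c8c's history but not aa15e8e's: {a31e2f2, a483c8c} — 2 commits.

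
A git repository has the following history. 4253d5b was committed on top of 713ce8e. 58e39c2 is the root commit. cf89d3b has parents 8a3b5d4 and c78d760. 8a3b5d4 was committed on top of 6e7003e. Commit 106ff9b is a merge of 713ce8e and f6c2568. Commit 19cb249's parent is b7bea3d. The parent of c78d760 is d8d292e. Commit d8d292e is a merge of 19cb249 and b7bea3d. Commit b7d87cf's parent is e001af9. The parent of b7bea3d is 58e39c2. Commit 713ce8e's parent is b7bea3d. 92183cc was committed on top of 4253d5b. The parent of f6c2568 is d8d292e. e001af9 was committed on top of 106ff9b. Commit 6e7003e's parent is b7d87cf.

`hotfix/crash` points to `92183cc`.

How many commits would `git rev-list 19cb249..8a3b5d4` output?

8

Reachable from 8a3b5d4: {106ff9b, 19cb249, 58e39c2, 6e7003e, 713ce8e, 8a3b5d4, b7bea3d, b7d87cf, d8d292e, e001af9, f6c2568}.
Reachable from 19cb249: {19cb249, 58e39c2, b7bea3d}.
In 8a3b5d4's history but not 19cb249's: {106ff9b, 6e7003e, 713ce8e, 8a3b5d4, b7d87cf, d8d292e, e001af9, f6c2568} — 8 commits.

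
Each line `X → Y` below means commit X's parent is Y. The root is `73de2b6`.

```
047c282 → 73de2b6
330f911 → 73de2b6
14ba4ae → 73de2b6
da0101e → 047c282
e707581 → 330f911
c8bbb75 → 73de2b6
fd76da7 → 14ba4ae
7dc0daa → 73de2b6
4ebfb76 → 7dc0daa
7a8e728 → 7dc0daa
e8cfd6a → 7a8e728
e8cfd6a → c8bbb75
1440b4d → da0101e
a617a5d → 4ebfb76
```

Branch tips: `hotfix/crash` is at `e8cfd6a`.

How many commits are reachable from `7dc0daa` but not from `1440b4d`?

Reachable from 7dc0daa: {73de2b6, 7dc0daa}.
Reachable from 1440b4d: {047c282, 1440b4d, 73de2b6, da0101e}.
In 7dc0daa's history but not 1440b4d's: {7dc0daa} — 1 commit.

1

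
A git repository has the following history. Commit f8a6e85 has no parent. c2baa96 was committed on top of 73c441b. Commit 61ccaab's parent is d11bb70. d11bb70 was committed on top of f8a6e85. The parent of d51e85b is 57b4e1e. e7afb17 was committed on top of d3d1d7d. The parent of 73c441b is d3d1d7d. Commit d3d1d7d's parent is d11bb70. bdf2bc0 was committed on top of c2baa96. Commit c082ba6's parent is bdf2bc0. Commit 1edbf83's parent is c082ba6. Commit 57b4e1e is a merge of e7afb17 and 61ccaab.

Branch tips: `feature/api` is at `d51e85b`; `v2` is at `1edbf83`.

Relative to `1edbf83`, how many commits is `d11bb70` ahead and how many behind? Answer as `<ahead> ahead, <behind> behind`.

0 ahead, 6 behind

Reachable from d11bb70: {d11bb70, f8a6e85}.
Reachable from 1edbf83: {1edbf83, 73c441b, bdf2bc0, c082ba6, c2baa96, d11bb70, d3d1d7d, f8a6e85}.
Only in d11bb70's history (ahead): {} — 0.
Only in 1edbf83's history (behind): {1edbf83, 73c441b, bdf2bc0, c082ba6, c2baa96, d3d1d7d} — 6.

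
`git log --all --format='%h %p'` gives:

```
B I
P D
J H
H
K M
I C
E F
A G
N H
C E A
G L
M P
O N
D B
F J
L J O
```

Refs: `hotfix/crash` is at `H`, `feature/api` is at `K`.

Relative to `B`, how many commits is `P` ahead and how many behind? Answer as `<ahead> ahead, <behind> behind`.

2 ahead, 0 behind

Reachable from P: {A, B, C, D, E, F, G, H, I, J, L, N, O, P}.
Reachable from B: {A, B, C, E, F, G, H, I, J, L, N, O}.
Only in P's history (ahead): {D, P} — 2.
Only in B's history (behind): {} — 0.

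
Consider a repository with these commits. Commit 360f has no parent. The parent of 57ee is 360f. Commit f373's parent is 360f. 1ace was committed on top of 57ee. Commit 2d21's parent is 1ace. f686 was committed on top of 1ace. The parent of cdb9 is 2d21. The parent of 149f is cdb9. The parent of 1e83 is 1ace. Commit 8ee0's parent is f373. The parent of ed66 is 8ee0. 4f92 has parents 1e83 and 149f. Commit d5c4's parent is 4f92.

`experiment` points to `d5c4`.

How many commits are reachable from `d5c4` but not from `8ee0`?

8

Reachable from d5c4: {149f, 1ace, 1e83, 2d21, 360f, 4f92, 57ee, cdb9, d5c4}.
Reachable from 8ee0: {360f, 8ee0, f373}.
In d5c4's history but not 8ee0's: {149f, 1ace, 1e83, 2d21, 4f92, 57ee, cdb9, d5c4} — 8 commits.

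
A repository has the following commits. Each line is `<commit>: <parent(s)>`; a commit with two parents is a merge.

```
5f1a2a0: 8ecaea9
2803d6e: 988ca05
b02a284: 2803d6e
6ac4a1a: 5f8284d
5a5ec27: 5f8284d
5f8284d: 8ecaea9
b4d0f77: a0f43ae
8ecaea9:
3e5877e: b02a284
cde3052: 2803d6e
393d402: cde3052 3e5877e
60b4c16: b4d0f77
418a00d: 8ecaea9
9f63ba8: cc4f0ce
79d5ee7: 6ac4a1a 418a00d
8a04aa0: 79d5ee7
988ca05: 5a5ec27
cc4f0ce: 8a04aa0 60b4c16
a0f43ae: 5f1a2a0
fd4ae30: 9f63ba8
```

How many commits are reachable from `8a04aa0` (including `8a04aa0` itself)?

Walking parent pointers from 8a04aa0: reachable set = {418a00d, 5f8284d, 6ac4a1a, 79d5ee7, 8a04aa0, 8ecaea9}.
That is 6 commits.

6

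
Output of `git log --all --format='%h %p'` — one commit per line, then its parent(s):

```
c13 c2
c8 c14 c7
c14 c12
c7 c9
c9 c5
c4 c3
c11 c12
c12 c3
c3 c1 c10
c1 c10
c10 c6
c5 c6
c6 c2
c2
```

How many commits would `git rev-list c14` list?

Walking parent pointers from c14: reachable set = {c1, c10, c12, c14, c2, c3, c6}.
That is 7 commits.

7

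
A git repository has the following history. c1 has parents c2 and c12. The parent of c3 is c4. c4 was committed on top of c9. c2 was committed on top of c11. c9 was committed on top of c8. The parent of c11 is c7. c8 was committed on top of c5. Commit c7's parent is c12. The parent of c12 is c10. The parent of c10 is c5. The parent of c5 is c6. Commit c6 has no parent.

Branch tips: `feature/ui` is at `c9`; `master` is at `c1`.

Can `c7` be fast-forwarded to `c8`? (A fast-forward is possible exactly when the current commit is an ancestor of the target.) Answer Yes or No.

No

A fast-forward from c7 to c8 is possible iff c7 is an ancestor of c8.
Ancestors of c8: {c5, c6, c8}.
c7 is not among them, so fast-forward is not possible.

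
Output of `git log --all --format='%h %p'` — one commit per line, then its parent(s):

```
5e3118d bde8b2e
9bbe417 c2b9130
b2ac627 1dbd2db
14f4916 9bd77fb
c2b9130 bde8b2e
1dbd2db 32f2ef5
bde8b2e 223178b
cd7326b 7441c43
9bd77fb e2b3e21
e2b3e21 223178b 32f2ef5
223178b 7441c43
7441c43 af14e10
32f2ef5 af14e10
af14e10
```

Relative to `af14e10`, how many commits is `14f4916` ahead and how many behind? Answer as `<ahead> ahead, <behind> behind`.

6 ahead, 0 behind

Reachable from 14f4916: {14f4916, 223178b, 32f2ef5, 7441c43, 9bd77fb, af14e10, e2b3e21}.
Reachable from af14e10: {af14e10}.
Only in 14f4916's history (ahead): {14f4916, 223178b, 32f2ef5, 7441c43, 9bd77fb, e2b3e21} — 6.
Only in af14e10's history (behind): {} — 0.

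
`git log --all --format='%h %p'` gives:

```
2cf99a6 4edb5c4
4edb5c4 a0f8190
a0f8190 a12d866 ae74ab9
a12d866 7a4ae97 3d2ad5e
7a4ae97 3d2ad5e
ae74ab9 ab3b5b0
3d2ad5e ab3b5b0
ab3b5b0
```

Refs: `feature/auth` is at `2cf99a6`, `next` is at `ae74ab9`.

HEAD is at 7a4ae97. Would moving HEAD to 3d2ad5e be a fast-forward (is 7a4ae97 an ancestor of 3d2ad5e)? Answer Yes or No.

A fast-forward from 7a4ae97 to 3d2ad5e is possible iff 7a4ae97 is an ancestor of 3d2ad5e.
Ancestors of 3d2ad5e: {3d2ad5e, ab3b5b0}.
7a4ae97 is not among them, so fast-forward is not possible.

No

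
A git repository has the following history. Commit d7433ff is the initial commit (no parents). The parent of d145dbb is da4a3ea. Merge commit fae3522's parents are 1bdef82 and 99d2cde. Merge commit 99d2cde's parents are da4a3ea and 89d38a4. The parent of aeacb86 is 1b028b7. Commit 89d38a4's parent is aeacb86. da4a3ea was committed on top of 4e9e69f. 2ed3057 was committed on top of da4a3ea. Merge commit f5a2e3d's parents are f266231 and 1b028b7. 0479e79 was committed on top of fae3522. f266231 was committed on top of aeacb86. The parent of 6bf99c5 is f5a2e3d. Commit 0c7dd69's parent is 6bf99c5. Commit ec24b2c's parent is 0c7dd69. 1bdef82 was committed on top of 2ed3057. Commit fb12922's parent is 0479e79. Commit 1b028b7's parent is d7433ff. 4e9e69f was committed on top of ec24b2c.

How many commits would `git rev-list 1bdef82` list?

Walking parent pointers from 1bdef82: reachable set = {0c7dd69, 1b028b7, 1bdef82, 2ed3057, 4e9e69f, 6bf99c5, aeacb86, d7433ff, da4a3ea, ec24b2c, f266231, f5a2e3d}.
That is 12 commits.

12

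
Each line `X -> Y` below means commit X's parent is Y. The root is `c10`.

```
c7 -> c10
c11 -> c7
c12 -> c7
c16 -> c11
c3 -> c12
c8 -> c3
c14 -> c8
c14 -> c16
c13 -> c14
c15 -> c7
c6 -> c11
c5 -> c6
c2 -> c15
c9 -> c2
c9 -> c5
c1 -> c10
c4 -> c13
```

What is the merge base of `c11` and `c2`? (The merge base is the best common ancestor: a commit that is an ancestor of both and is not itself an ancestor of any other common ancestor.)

c7

Ancestors of c11: {c10, c11, c7}.
Ancestors of c2: {c10, c15, c2, c7}.
Common ancestors: {c10, c7}.
Among these, c7 is not an ancestor of any other common ancestor — it is the merge base.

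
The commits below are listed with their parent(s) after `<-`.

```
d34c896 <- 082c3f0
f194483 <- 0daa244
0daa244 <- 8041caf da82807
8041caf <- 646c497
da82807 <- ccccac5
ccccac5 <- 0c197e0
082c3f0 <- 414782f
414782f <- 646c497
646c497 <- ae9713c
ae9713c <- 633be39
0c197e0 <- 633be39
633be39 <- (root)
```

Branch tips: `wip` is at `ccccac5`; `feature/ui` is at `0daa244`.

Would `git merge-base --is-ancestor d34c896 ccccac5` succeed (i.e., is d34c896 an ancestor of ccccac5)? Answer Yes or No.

Ancestors of ccccac5: {0c197e0, 633be39, ccccac5}.
d34c896 is not in that set, so it is not an ancestor of ccccac5.

No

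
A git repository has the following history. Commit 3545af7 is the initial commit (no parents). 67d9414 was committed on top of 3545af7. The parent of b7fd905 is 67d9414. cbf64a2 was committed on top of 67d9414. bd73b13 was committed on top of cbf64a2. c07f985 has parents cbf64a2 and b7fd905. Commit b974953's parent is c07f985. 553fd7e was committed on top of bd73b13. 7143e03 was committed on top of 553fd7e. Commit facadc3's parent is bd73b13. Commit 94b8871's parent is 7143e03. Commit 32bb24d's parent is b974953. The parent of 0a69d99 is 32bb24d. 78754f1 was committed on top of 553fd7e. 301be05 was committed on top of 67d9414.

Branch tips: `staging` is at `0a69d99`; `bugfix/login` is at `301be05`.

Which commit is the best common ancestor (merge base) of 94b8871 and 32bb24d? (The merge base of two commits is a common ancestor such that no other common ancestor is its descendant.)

cbf64a2

Ancestors of 94b8871: {3545af7, 553fd7e, 67d9414, 7143e03, 94b8871, bd73b13, cbf64a2}.
Ancestors of 32bb24d: {32bb24d, 3545af7, 67d9414, b7fd905, b974953, c07f985, cbf64a2}.
Common ancestors: {3545af7, 67d9414, cbf64a2}.
Among these, cbf64a2 is not an ancestor of any other common ancestor — it is the merge base.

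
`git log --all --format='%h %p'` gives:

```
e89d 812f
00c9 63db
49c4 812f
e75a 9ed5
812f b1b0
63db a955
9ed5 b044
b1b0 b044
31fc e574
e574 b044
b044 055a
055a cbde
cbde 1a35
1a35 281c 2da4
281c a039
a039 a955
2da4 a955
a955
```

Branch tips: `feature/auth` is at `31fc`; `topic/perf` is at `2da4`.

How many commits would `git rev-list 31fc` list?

Walking parent pointers from 31fc: reachable set = {055a, 1a35, 281c, 2da4, 31fc, a039, a955, b044, cbde, e574}.
That is 10 commits.

10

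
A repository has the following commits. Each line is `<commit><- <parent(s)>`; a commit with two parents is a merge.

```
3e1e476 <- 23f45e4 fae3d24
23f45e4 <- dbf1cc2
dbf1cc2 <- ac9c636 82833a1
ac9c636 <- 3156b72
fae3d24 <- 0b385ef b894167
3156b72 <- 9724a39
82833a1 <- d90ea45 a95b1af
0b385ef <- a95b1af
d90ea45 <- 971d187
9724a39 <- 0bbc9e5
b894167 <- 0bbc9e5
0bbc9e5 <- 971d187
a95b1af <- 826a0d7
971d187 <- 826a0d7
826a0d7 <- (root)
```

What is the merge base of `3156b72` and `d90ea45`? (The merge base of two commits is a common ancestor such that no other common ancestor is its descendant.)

971d187

Ancestors of 3156b72: {0bbc9e5, 3156b72, 826a0d7, 971d187, 9724a39}.
Ancestors of d90ea45: {826a0d7, 971d187, d90ea45}.
Common ancestors: {826a0d7, 971d187}.
Among these, 971d187 is not an ancestor of any other common ancestor — it is the merge base.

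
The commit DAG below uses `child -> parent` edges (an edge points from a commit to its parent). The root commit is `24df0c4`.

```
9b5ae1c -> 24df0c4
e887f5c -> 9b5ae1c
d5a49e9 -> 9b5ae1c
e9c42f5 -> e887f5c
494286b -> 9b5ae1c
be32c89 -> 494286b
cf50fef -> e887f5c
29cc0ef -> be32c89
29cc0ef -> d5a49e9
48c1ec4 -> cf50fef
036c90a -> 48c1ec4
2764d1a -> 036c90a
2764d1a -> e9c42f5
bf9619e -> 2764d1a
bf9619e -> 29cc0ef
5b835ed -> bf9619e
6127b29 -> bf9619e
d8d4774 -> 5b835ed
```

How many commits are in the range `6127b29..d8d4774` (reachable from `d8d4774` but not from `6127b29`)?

2

Reachable from d8d4774: {036c90a, 24df0c4, 2764d1a, 29cc0ef, 48c1ec4, 494286b, 5b835ed, 9b5ae1c, be32c89, bf9619e, cf50fef, d5a49e9, d8d4774, e887f5c, e9c42f5}.
Reachable from 6127b29: {036c90a, 24df0c4, 2764d1a, 29cc0ef, 48c1ec4, 494286b, 6127b29, 9b5ae1c, be32c89, bf9619e, cf50fef, d5a49e9, e887f5c, e9c42f5}.
In d8d4774's history but not 6127b29's: {5b835ed, d8d4774} — 2 commits.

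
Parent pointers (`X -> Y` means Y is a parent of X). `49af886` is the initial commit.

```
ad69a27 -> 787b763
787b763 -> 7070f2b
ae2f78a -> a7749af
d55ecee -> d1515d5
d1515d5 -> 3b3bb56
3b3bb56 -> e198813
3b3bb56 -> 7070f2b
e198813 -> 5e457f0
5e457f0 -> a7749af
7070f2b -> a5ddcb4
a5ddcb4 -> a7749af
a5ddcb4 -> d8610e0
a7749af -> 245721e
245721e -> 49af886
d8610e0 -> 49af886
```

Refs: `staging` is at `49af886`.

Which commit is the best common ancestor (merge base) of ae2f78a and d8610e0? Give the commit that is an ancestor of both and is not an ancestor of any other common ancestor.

49af886

Ancestors of ae2f78a: {245721e, 49af886, a7749af, ae2f78a}.
Ancestors of d8610e0: {49af886, d8610e0}.
Common ancestors: {49af886}.
The only common ancestor is 49af886, so it is the merge base.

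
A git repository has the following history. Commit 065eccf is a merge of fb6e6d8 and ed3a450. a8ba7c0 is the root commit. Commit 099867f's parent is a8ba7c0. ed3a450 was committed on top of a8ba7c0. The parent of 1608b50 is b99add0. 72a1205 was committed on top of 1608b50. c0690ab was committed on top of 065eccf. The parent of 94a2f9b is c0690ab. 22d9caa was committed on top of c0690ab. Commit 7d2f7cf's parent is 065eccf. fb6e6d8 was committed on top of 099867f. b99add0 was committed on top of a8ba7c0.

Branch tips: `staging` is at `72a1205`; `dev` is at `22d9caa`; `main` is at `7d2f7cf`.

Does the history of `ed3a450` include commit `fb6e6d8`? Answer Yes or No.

No

Ancestors of ed3a450: {a8ba7c0, ed3a450}.
fb6e6d8 is not in that set, so it is not an ancestor of ed3a450.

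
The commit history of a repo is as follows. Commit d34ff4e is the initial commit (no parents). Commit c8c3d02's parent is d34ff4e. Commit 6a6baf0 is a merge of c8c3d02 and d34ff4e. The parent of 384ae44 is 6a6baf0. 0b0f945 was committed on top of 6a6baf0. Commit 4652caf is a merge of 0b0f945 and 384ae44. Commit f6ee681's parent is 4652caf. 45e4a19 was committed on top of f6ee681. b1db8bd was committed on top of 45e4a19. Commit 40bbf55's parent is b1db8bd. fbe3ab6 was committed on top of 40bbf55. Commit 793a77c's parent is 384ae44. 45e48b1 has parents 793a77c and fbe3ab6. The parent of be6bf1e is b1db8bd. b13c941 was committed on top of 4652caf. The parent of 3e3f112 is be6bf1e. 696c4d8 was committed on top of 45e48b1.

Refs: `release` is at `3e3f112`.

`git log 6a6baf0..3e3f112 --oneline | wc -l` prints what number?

Reachable from 3e3f112: {0b0f945, 384ae44, 3e3f112, 45e4a19, 4652caf, 6a6baf0, b1db8bd, be6bf1e, c8c3d02, d34ff4e, f6ee681}.
Reachable from 6a6baf0: {6a6baf0, c8c3d02, d34ff4e}.
In 3e3f112's history but not 6a6baf0's: {0b0f945, 384ae44, 3e3f112, 45e4a19, 4652caf, b1db8bd, be6bf1e, f6ee681} — 8 commits.

8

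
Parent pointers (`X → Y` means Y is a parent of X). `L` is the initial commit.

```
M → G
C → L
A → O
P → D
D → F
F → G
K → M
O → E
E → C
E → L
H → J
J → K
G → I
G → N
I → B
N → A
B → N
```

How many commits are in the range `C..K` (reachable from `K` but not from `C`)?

9

Reachable from K: {A, B, C, E, G, I, K, L, M, N, O}.
Reachable from C: {C, L}.
In K's history but not C's: {A, B, E, G, I, K, M, N, O} — 9 commits.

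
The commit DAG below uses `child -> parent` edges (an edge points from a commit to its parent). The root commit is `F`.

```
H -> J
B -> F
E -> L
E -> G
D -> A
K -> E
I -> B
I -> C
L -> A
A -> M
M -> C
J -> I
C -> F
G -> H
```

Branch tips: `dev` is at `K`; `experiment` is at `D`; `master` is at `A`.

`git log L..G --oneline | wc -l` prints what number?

Reachable from G: {B, C, F, G, H, I, J}.
Reachable from L: {A, C, F, L, M}.
In G's history but not L's: {B, G, H, I, J} — 5 commits.

5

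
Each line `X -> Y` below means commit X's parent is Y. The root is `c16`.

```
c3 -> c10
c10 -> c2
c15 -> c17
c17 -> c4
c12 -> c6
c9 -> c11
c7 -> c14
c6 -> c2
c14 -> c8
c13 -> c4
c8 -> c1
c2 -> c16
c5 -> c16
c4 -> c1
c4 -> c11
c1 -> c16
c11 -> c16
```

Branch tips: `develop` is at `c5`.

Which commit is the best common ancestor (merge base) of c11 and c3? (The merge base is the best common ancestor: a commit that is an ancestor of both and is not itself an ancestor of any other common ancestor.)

Ancestors of c11: {c11, c16}.
Ancestors of c3: {c10, c16, c2, c3}.
Common ancestors: {c16}.
The only common ancestor is c16, so it is the merge base.

c16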